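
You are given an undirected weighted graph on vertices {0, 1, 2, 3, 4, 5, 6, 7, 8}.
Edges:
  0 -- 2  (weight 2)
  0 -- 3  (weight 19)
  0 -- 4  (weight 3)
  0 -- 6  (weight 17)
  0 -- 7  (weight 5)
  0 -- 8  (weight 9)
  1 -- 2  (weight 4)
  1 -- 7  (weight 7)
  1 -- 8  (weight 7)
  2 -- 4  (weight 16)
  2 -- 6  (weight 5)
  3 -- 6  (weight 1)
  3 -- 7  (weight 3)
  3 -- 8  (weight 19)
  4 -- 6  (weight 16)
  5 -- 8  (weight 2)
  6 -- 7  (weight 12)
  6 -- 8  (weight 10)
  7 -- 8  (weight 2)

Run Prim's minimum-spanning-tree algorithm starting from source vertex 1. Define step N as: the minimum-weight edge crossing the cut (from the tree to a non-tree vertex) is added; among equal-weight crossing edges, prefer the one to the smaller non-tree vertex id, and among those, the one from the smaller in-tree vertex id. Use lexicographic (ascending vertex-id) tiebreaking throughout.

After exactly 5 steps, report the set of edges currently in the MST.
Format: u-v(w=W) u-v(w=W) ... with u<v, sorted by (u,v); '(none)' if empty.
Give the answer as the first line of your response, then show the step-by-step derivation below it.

0-2(w=2) 0-4(w=3) 1-2(w=4) 2-6(w=5) 3-6(w=1)

step 1: add edge 1-2 (w=4); MST = {1-2(w=4)}
step 2: add edge 0-2 (w=2); MST = {0-2(w=2) 1-2(w=4)}
step 3: add edge 0-4 (w=3); MST = {0-2(w=2) 0-4(w=3) 1-2(w=4)}
step 4: add edge 2-6 (w=5); MST = {0-2(w=2) 0-4(w=3) 1-2(w=4) 2-6(w=5)}
step 5: add edge 3-6 (w=1); MST = {0-2(w=2) 0-4(w=3) 1-2(w=4) 2-6(w=5) 3-6(w=1)}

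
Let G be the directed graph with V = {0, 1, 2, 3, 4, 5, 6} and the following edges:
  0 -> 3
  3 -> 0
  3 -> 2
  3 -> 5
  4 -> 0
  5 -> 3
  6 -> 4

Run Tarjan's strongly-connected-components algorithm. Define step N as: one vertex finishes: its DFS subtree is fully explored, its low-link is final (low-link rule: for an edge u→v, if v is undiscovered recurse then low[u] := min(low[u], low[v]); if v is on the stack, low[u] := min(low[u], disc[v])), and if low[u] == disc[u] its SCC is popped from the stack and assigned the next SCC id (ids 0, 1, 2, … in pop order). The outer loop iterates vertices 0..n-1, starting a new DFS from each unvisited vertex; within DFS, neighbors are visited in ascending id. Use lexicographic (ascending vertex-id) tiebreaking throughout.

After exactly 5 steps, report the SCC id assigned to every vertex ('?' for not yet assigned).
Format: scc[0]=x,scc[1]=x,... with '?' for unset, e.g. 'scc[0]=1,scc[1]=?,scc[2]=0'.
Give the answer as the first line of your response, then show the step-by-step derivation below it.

scc[0]=1,scc[1]=2,scc[2]=0,scc[3]=1,scc[4]=?,scc[5]=1,scc[6]=?

step 1: low=(low[0]=0,low[1]=?,low[2]=2,low[3]=0,low[4]=?,low[5]=?,low[6]=?); scc=(scc[0]=?,scc[1]=?,scc[2]=0,scc[3]=?,scc[4]=?,scc[5]=?,scc[6]=?)
step 2: low=(low[0]=0,low[1]=?,low[2]=2,low[3]=0,low[4]=?,low[5]=1,low[6]=?); scc=(scc[0]=?,scc[1]=?,scc[2]=0,scc[3]=?,scc[4]=?,scc[5]=?,scc[6]=?)
step 3: low=(low[0]=0,low[1]=?,low[2]=2,low[3]=0,low[4]=?,low[5]=1,low[6]=?); scc=(scc[0]=?,scc[1]=?,scc[2]=0,scc[3]=?,scc[4]=?,scc[5]=?,scc[6]=?)
step 4: low=(low[0]=0,low[1]=?,low[2]=2,low[3]=0,low[4]=?,low[5]=1,low[6]=?); scc=(scc[0]=1,scc[1]=?,scc[2]=0,scc[3]=1,scc[4]=?,scc[5]=1,scc[6]=?)
step 5: low=(low[0]=0,low[1]=4,low[2]=2,low[3]=0,low[4]=?,low[5]=1,low[6]=?); scc=(scc[0]=1,scc[1]=2,scc[2]=0,scc[3]=1,scc[4]=?,scc[5]=1,scc[6]=?)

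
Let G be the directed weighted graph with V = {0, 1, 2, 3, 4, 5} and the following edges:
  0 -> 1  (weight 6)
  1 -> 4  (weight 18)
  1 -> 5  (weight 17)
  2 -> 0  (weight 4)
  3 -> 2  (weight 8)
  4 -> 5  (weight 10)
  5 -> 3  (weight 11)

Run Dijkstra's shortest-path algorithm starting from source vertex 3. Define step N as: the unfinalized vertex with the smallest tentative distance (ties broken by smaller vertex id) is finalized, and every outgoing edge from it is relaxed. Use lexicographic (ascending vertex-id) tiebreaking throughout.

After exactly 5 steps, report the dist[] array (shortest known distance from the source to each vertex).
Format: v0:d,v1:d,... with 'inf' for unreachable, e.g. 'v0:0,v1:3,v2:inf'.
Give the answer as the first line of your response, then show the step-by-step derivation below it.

v0:12,v1:18,v2:8,v3:0,v4:36,v5:35

step 1: dist = v0:inf,v1:inf,v2:8,v3:0,v4:inf,v5:inf
step 2: dist = v0:12,v1:inf,v2:8,v3:0,v4:inf,v5:inf
step 3: dist = v0:12,v1:18,v2:8,v3:0,v4:inf,v5:inf
step 4: dist = v0:12,v1:18,v2:8,v3:0,v4:36,v5:35
step 5: dist = v0:12,v1:18,v2:8,v3:0,v4:36,v5:35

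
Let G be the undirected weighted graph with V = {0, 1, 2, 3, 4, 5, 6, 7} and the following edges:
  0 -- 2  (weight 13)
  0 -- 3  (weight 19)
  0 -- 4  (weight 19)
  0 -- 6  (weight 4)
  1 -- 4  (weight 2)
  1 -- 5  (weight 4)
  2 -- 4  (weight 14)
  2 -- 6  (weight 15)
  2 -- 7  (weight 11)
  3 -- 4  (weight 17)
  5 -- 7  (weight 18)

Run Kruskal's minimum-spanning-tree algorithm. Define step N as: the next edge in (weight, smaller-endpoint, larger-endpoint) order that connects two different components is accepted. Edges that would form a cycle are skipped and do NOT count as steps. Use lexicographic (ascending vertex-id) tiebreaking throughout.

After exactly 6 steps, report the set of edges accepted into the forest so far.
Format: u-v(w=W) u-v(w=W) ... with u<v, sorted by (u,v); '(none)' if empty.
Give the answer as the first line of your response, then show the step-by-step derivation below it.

0-2(w=13) 0-6(w=4) 1-4(w=2) 1-5(w=4) 2-4(w=14) 2-7(w=11)

step 1: add edge 1-4 (w=2); MST = {1-4(w=2)}
step 2: add edge 0-6 (w=4); MST = {0-6(w=4) 1-4(w=2)}
step 3: add edge 1-5 (w=4); MST = {0-6(w=4) 1-4(w=2) 1-5(w=4)}
step 4: add edge 2-7 (w=11); MST = {0-6(w=4) 1-4(w=2) 1-5(w=4) 2-7(w=11)}
step 5: add edge 0-2 (w=13); MST = {0-2(w=13) 0-6(w=4) 1-4(w=2) 1-5(w=4) 2-7(w=11)}
step 6: add edge 2-4 (w=14); MST = {0-2(w=13) 0-6(w=4) 1-4(w=2) 1-5(w=4) 2-4(w=14) 2-7(w=11)}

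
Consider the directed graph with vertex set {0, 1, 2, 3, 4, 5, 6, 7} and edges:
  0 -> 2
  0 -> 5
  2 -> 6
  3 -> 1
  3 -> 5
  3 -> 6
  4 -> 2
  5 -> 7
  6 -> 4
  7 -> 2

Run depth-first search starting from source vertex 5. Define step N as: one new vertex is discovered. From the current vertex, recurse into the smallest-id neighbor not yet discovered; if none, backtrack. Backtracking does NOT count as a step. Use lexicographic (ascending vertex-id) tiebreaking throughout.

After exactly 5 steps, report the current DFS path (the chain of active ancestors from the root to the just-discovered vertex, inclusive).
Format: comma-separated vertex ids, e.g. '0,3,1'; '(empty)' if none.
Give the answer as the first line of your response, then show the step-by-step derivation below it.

5,7,2,6,4

step 1: discover 5; path=5; order=5
step 2: discover 7; path=5>7; order=5,7
step 3: discover 2; path=5>7>2; order=5,7,2
step 4: discover 6; path=5>7>2>6; order=5,7,2,6
step 5: discover 4; path=5>7>2>6>4; order=5,7,2,6,4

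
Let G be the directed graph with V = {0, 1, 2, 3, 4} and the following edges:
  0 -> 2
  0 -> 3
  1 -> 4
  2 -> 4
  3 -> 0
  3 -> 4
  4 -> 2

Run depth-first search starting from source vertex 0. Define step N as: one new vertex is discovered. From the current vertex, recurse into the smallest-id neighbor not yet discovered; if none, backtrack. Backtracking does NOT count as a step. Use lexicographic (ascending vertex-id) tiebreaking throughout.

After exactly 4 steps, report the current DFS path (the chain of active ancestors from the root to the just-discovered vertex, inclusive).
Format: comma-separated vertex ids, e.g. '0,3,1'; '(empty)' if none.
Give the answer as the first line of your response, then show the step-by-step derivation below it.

0,3

step 1: discover 0; path=0; order=0
step 2: discover 2; path=0>2; order=0,2
step 3: discover 4; path=0>2>4; order=0,2,4
step 4: discover 3; path=0>3; order=0,2,4,3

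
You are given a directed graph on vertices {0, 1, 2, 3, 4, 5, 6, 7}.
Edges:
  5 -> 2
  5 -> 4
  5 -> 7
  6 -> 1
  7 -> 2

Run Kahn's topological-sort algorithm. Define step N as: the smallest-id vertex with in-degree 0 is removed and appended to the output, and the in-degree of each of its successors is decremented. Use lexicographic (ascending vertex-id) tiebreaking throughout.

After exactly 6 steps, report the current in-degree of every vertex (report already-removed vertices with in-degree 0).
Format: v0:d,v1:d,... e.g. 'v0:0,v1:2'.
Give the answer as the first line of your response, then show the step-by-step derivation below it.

v0:0,v1:0,v2:1,v3:0,v4:0,v5:0,v6:0,v7:0

step 1: output 0; order=[0]; indeg=(0,1,2,0,1,0,0,1)
step 2: output 3; order=[0,3]; indeg=(0,1,2,0,1,0,0,1)
step 3: output 5; order=[0,3,5]; indeg=(0,1,1,0,0,0,0,0)
step 4: output 4; order=[0,3,5,4]; indeg=(0,1,1,0,0,0,0,0)
step 5: output 6; order=[0,3,5,4,6]; indeg=(0,0,1,0,0,0,0,0)
step 6: output 1; order=[0,3,5,4,6,1]; indeg=(0,0,1,0,0,0,0,0)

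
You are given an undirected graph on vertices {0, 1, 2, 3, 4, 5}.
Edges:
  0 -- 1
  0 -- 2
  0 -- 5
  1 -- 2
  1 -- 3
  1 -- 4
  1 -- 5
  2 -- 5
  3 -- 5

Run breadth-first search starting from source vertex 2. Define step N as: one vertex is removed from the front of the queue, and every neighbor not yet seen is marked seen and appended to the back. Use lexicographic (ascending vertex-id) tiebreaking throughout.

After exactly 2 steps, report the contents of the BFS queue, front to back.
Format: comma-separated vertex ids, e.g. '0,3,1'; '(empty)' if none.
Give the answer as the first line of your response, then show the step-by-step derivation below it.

1,5

step 1: dequeue 2; queue=[0,1,5]; order=2
step 2: dequeue 0; queue=[1,5]; order=2,0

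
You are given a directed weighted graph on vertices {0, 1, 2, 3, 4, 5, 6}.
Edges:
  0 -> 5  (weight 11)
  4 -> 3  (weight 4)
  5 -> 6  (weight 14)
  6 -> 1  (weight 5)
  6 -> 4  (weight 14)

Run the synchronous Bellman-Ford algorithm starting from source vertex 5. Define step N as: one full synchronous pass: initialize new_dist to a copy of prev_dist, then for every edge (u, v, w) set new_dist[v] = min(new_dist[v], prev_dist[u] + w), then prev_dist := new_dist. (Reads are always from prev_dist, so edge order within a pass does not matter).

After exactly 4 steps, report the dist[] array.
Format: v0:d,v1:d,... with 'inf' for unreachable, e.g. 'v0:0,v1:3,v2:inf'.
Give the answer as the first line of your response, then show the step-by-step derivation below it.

v0:inf,v1:19,v2:inf,v3:32,v4:28,v5:0,v6:14

step 1: dist = v0:inf,v1:inf,v2:inf,v3:inf,v4:inf,v5:0,v6:14
step 2: dist = v0:inf,v1:19,v2:inf,v3:inf,v4:28,v5:0,v6:14
step 3: dist = v0:inf,v1:19,v2:inf,v3:32,v4:28,v5:0,v6:14
step 4: dist = v0:inf,v1:19,v2:inf,v3:32,v4:28,v5:0,v6:14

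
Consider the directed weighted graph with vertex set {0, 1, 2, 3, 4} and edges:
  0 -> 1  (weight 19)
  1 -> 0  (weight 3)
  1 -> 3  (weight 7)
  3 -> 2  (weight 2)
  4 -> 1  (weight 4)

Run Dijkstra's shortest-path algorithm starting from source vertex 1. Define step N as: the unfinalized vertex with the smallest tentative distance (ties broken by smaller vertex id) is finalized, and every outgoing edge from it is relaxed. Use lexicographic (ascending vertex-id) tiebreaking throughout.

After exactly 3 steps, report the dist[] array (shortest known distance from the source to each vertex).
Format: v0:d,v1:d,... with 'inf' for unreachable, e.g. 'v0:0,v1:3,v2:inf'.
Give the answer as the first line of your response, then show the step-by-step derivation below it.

v0:3,v1:0,v2:9,v3:7,v4:inf

step 1: dist = v0:3,v1:0,v2:inf,v3:7,v4:inf
step 2: dist = v0:3,v1:0,v2:inf,v3:7,v4:inf
step 3: dist = v0:3,v1:0,v2:9,v3:7,v4:inf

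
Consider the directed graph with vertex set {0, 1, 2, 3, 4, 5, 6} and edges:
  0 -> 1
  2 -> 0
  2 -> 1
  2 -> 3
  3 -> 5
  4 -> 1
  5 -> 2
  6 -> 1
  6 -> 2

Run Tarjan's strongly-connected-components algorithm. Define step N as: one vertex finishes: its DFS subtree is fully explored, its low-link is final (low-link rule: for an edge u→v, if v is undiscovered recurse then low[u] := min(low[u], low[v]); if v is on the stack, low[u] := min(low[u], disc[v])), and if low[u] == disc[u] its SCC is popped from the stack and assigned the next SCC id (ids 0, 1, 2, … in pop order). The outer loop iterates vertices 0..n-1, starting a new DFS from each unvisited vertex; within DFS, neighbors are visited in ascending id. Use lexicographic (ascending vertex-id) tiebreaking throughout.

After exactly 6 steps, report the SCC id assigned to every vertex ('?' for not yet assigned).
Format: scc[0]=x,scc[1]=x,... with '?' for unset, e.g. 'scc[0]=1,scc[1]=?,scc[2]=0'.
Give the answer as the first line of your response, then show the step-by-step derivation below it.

scc[0]=1,scc[1]=0,scc[2]=2,scc[3]=2,scc[4]=3,scc[5]=2,scc[6]=?

step 1: low=(low[0]=0,low[1]=1,low[2]=?,low[3]=?,low[4]=?,low[5]=?,low[6]=?); scc=(scc[0]=?,scc[1]=0,scc[2]=?,scc[3]=?,scc[4]=?,scc[5]=?,scc[6]=?)
step 2: low=(low[0]=0,low[1]=1,low[2]=?,low[3]=?,low[4]=?,low[5]=?,low[6]=?); scc=(scc[0]=1,scc[1]=0,scc[2]=?,scc[3]=?,scc[4]=?,scc[5]=?,scc[6]=?)
step 3: low=(low[0]=0,low[1]=1,low[2]=2,low[3]=3,low[4]=?,low[5]=2,low[6]=?); scc=(scc[0]=1,scc[1]=0,scc[2]=?,scc[3]=?,scc[4]=?,scc[5]=?,scc[6]=?)
step 4: low=(low[0]=0,low[1]=1,low[2]=2,low[3]=2,low[4]=?,low[5]=2,low[6]=?); scc=(scc[0]=1,scc[1]=0,scc[2]=?,scc[3]=?,scc[4]=?,scc[5]=?,scc[6]=?)
step 5: low=(low[0]=0,low[1]=1,low[2]=2,low[3]=2,low[4]=?,low[5]=2,low[6]=?); scc=(scc[0]=1,scc[1]=0,scc[2]=2,scc[3]=2,scc[4]=?,scc[5]=2,scc[6]=?)
step 6: low=(low[0]=0,low[1]=1,low[2]=2,low[3]=2,low[4]=5,low[5]=2,low[6]=?); scc=(scc[0]=1,scc[1]=0,scc[2]=2,scc[3]=2,scc[4]=3,scc[5]=2,scc[6]=?)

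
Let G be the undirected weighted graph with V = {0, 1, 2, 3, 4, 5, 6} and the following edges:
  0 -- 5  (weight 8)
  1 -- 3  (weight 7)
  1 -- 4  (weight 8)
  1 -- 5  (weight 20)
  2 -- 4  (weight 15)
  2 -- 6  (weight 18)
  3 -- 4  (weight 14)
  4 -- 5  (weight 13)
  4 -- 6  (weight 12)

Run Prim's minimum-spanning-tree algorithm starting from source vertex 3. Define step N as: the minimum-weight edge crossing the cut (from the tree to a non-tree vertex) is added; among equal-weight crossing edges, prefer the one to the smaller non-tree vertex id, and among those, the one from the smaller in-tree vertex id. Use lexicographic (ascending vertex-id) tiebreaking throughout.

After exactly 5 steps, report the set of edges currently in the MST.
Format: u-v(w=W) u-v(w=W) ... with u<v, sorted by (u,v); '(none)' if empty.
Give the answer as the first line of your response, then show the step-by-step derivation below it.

0-5(w=8) 1-3(w=7) 1-4(w=8) 4-5(w=13) 4-6(w=12)

step 1: add edge 1-3 (w=7); MST = {1-3(w=7)}
step 2: add edge 1-4 (w=8); MST = {1-3(w=7) 1-4(w=8)}
step 3: add edge 4-6 (w=12); MST = {1-3(w=7) 1-4(w=8) 4-6(w=12)}
step 4: add edge 4-5 (w=13); MST = {1-3(w=7) 1-4(w=8) 4-5(w=13) 4-6(w=12)}
step 5: add edge 0-5 (w=8); MST = {0-5(w=8) 1-3(w=7) 1-4(w=8) 4-5(w=13) 4-6(w=12)}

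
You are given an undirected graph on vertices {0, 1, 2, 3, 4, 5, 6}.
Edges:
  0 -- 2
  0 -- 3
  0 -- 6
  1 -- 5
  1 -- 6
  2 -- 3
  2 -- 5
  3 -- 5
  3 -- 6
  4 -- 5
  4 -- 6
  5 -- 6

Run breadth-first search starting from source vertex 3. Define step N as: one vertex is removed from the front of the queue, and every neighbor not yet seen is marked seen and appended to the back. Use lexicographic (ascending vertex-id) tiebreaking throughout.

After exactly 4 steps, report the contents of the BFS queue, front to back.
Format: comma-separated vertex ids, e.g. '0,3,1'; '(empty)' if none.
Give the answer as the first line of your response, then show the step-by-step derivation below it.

6,1,4

step 1: dequeue 3; queue=[0,2,5,6]; order=3
step 2: dequeue 0; queue=[2,5,6]; order=3,0
step 3: dequeue 2; queue=[5,6]; order=3,0,2
step 4: dequeue 5; queue=[6,1,4]; order=3,0,2,5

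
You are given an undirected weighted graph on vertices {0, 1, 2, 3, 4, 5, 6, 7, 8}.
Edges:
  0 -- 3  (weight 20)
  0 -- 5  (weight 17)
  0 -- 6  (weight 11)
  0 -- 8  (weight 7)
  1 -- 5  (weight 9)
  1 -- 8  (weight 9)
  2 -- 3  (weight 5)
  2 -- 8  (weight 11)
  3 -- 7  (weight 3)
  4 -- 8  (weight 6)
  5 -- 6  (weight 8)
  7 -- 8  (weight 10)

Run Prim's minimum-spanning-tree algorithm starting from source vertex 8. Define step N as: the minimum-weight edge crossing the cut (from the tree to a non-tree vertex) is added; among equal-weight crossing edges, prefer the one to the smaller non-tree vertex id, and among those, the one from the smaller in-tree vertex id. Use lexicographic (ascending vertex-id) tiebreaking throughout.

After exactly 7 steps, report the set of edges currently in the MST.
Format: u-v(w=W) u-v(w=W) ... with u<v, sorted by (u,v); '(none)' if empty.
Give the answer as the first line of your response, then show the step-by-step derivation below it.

0-8(w=7) 1-5(w=9) 1-8(w=9) 3-7(w=3) 4-8(w=6) 5-6(w=8) 7-8(w=10)

step 1: add edge 4-8 (w=6); MST = {4-8(w=6)}
step 2: add edge 0-8 (w=7); MST = {0-8(w=7) 4-8(w=6)}
step 3: add edge 1-8 (w=9); MST = {0-8(w=7) 1-8(w=9) 4-8(w=6)}
step 4: add edge 1-5 (w=9); MST = {0-8(w=7) 1-5(w=9) 1-8(w=9) 4-8(w=6)}
step 5: add edge 5-6 (w=8); MST = {0-8(w=7) 1-5(w=9) 1-8(w=9) 4-8(w=6) 5-6(w=8)}
step 6: add edge 7-8 (w=10); MST = {0-8(w=7) 1-5(w=9) 1-8(w=9) 4-8(w=6) 5-6(w=8) 7-8(w=10)}
step 7: add edge 3-7 (w=3); MST = {0-8(w=7) 1-5(w=9) 1-8(w=9) 3-7(w=3) 4-8(w=6) 5-6(w=8) 7-8(w=10)}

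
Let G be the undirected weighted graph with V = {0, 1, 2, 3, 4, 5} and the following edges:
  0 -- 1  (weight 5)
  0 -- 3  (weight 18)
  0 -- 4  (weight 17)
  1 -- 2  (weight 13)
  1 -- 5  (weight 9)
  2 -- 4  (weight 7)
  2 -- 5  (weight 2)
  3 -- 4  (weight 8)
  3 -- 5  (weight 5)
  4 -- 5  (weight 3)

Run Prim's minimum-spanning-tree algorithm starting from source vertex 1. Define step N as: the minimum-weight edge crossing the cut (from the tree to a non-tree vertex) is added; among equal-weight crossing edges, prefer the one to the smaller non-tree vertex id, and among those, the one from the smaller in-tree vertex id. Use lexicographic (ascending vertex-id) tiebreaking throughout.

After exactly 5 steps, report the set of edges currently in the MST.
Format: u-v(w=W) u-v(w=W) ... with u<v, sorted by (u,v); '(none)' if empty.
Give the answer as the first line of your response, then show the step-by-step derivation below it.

0-1(w=5) 1-5(w=9) 2-5(w=2) 3-5(w=5) 4-5(w=3)

step 1: add edge 0-1 (w=5); MST = {0-1(w=5)}
step 2: add edge 1-5 (w=9); MST = {0-1(w=5) 1-5(w=9)}
step 3: add edge 2-5 (w=2); MST = {0-1(w=5) 1-5(w=9) 2-5(w=2)}
step 4: add edge 4-5 (w=3); MST = {0-1(w=5) 1-5(w=9) 2-5(w=2) 4-5(w=3)}
step 5: add edge 3-5 (w=5); MST = {0-1(w=5) 1-5(w=9) 2-5(w=2) 3-5(w=5) 4-5(w=3)}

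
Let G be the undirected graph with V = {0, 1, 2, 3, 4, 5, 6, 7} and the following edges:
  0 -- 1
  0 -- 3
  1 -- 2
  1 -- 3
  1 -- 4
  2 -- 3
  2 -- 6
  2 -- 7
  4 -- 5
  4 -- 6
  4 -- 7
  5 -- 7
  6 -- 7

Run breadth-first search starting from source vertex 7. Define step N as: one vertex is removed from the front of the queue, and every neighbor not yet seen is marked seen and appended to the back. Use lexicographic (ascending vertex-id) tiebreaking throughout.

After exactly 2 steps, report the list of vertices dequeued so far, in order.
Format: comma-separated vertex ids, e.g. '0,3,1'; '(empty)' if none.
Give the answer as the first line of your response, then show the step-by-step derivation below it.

7,2

step 1: dequeue 7; queue=[2,4,5,6]; order=7
step 2: dequeue 2; queue=[4,5,6,1,3]; order=7,2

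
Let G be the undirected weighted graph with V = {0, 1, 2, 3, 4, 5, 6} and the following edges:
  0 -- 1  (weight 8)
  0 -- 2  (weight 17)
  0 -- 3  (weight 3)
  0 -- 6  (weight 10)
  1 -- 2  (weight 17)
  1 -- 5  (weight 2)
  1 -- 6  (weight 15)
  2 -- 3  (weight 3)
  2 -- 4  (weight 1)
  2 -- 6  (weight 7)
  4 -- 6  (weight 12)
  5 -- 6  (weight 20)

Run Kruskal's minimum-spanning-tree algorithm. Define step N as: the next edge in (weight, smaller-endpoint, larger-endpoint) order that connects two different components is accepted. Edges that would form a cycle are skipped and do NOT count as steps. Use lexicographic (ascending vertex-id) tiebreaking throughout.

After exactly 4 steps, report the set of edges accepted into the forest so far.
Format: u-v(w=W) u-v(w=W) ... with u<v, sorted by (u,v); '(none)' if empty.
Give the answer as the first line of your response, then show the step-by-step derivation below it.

0-3(w=3) 1-5(w=2) 2-3(w=3) 2-4(w=1)

step 1: add edge 2-4 (w=1); MST = {2-4(w=1)}
step 2: add edge 1-5 (w=2); MST = {1-5(w=2) 2-4(w=1)}
step 3: add edge 0-3 (w=3); MST = {0-3(w=3) 1-5(w=2) 2-4(w=1)}
step 4: add edge 2-3 (w=3); MST = {0-3(w=3) 1-5(w=2) 2-3(w=3) 2-4(w=1)}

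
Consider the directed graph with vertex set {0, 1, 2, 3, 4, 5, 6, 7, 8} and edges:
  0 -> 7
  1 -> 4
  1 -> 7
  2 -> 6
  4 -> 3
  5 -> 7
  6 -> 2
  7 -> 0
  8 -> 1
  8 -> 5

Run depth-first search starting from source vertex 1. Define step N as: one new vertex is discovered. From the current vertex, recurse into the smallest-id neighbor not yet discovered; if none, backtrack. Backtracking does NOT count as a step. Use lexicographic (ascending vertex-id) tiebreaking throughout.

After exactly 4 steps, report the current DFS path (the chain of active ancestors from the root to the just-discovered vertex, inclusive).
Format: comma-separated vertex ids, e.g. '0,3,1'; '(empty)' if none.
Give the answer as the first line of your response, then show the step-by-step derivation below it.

1,7

step 1: discover 1; path=1; order=1
step 2: discover 4; path=1>4; order=1,4
step 3: discover 3; path=1>4>3; order=1,4,3
step 4: discover 7; path=1>7; order=1,4,3,7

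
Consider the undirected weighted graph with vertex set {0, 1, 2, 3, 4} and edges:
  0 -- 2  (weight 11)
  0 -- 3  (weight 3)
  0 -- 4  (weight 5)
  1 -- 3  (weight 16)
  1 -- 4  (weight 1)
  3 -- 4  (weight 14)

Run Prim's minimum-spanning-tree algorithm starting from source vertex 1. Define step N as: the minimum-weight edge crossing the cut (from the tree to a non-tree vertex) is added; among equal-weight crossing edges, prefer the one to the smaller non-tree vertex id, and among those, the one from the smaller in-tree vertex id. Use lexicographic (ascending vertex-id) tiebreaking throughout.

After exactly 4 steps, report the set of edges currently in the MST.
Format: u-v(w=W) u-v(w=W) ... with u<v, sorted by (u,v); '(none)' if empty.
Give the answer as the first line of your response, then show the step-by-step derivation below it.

0-2(w=11) 0-3(w=3) 0-4(w=5) 1-4(w=1)

step 1: add edge 1-4 (w=1); MST = {1-4(w=1)}
step 2: add edge 0-4 (w=5); MST = {0-4(w=5) 1-4(w=1)}
step 3: add edge 0-3 (w=3); MST = {0-3(w=3) 0-4(w=5) 1-4(w=1)}
step 4: add edge 0-2 (w=11); MST = {0-2(w=11) 0-3(w=3) 0-4(w=5) 1-4(w=1)}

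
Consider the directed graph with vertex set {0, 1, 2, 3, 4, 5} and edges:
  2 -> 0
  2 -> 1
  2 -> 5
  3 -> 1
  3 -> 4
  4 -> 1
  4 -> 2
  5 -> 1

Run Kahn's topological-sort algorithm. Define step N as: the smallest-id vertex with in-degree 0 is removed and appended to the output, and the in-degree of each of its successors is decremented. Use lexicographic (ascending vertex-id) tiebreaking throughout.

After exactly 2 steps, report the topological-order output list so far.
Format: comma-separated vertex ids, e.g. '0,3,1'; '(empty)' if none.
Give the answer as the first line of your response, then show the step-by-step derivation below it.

3,4

step 1: output 3; order=[3]; indeg=(1,3,1,0,0,1)
step 2: output 4; order=[3,4]; indeg=(1,2,0,0,0,1)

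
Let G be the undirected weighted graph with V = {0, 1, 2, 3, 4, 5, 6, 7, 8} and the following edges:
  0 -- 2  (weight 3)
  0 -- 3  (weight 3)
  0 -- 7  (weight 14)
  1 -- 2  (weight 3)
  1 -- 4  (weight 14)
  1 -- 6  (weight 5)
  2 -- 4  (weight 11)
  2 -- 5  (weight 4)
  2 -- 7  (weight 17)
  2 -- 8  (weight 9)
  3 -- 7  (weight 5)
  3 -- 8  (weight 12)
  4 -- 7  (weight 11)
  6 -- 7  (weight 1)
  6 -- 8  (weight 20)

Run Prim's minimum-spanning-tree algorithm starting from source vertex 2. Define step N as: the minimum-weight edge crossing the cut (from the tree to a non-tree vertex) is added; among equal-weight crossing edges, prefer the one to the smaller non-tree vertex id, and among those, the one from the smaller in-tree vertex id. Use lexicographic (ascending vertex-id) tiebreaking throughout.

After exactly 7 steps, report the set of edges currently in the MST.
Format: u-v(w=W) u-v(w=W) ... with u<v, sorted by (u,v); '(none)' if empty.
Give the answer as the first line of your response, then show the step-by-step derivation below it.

0-2(w=3) 0-3(w=3) 1-2(w=3) 1-6(w=5) 2-5(w=4) 2-8(w=9) 6-7(w=1)

step 1: add edge 0-2 (w=3); MST = {0-2(w=3)}
step 2: add edge 1-2 (w=3); MST = {0-2(w=3) 1-2(w=3)}
step 3: add edge 0-3 (w=3); MST = {0-2(w=3) 0-3(w=3) 1-2(w=3)}
step 4: add edge 2-5 (w=4); MST = {0-2(w=3) 0-3(w=3) 1-2(w=3) 2-5(w=4)}
step 5: add edge 1-6 (w=5); MST = {0-2(w=3) 0-3(w=3) 1-2(w=3) 1-6(w=5) 2-5(w=4)}
step 6: add edge 6-7 (w=1); MST = {0-2(w=3) 0-3(w=3) 1-2(w=3) 1-6(w=5) 2-5(w=4) 6-7(w=1)}
step 7: add edge 2-8 (w=9); MST = {0-2(w=3) 0-3(w=3) 1-2(w=3) 1-6(w=5) 2-5(w=4) 2-8(w=9) 6-7(w=1)}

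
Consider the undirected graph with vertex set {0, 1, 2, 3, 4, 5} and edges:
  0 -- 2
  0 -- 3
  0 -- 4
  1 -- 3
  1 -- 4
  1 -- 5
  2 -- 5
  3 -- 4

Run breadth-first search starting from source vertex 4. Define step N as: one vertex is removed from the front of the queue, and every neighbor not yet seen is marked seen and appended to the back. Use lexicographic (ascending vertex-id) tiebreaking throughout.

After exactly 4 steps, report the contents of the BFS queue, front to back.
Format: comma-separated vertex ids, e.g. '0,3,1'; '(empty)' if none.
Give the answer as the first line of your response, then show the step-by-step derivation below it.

2,5

step 1: dequeue 4; queue=[0,1,3]; order=4
step 2: dequeue 0; queue=[1,3,2]; order=4,0
step 3: dequeue 1; queue=[3,2,5]; order=4,0,1
step 4: dequeue 3; queue=[2,5]; order=4,0,1,3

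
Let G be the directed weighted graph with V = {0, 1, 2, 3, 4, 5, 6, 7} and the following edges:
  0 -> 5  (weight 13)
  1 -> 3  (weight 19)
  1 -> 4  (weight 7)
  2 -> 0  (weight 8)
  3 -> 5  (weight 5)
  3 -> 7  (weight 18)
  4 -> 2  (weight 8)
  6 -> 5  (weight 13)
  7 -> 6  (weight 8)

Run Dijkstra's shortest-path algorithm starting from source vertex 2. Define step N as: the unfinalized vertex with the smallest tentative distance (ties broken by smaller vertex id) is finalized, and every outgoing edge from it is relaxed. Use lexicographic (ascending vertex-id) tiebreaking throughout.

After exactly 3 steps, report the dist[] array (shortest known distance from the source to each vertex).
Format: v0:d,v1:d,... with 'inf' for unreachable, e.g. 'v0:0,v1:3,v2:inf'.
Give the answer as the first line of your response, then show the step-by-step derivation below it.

v0:8,v1:inf,v2:0,v3:inf,v4:inf,v5:21,v6:inf,v7:inf

step 1: dist = v0:8,v1:inf,v2:0,v3:inf,v4:inf,v5:inf,v6:inf,v7:inf
step 2: dist = v0:8,v1:inf,v2:0,v3:inf,v4:inf,v5:21,v6:inf,v7:inf
step 3: dist = v0:8,v1:inf,v2:0,v3:inf,v4:inf,v5:21,v6:inf,v7:inf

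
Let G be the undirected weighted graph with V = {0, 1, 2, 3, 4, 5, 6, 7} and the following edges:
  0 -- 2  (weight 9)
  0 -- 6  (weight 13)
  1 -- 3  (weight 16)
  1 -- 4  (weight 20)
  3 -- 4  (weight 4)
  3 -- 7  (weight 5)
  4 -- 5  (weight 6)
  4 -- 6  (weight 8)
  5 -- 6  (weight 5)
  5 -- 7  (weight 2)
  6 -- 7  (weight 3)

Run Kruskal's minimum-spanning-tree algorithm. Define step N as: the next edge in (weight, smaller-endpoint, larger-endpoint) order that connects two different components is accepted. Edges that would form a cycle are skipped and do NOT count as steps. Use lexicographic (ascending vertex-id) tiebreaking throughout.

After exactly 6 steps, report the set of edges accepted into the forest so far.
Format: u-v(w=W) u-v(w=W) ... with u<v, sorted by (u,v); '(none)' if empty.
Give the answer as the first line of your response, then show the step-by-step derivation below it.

0-2(w=9) 0-6(w=13) 3-4(w=4) 3-7(w=5) 5-7(w=2) 6-7(w=3)

step 1: add edge 5-7 (w=2); MST = {5-7(w=2)}
step 2: add edge 6-7 (w=3); MST = {5-7(w=2) 6-7(w=3)}
step 3: add edge 3-4 (w=4); MST = {3-4(w=4) 5-7(w=2) 6-7(w=3)}
step 4: add edge 3-7 (w=5); MST = {3-4(w=4) 3-7(w=5) 5-7(w=2) 6-7(w=3)}
step 5: add edge 0-2 (w=9); MST = {0-2(w=9) 3-4(w=4) 3-7(w=5) 5-7(w=2) 6-7(w=3)}
step 6: add edge 0-6 (w=13); MST = {0-2(w=9) 0-6(w=13) 3-4(w=4) 3-7(w=5) 5-7(w=2) 6-7(w=3)}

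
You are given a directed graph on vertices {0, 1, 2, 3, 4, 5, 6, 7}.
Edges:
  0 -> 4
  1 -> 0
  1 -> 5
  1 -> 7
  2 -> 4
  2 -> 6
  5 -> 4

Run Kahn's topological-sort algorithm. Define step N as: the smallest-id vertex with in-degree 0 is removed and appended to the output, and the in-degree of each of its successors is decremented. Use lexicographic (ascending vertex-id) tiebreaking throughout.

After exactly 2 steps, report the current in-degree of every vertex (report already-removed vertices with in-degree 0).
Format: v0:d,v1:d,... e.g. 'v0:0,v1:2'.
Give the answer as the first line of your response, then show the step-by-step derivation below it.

v0:0,v1:0,v2:0,v3:0,v4:2,v5:0,v6:1,v7:0

step 1: output 1; order=[1]; indeg=(0,0,0,0,3,0,1,0)
step 2: output 0; order=[1,0]; indeg=(0,0,0,0,2,0,1,0)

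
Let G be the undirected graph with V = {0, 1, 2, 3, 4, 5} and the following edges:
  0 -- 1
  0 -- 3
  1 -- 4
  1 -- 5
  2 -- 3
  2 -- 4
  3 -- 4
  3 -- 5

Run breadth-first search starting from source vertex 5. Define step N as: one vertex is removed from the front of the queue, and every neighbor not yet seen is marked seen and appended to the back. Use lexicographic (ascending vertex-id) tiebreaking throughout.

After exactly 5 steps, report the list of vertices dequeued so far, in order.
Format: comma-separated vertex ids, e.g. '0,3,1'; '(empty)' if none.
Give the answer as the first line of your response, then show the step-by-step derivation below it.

5,1,3,0,4

step 1: dequeue 5; queue=[1,3]; order=5
step 2: dequeue 1; queue=[3,0,4]; order=5,1
step 3: dequeue 3; queue=[0,4,2]; order=5,1,3
step 4: dequeue 0; queue=[4,2]; order=5,1,3,0
step 5: dequeue 4; queue=[2]; order=5,1,3,0,4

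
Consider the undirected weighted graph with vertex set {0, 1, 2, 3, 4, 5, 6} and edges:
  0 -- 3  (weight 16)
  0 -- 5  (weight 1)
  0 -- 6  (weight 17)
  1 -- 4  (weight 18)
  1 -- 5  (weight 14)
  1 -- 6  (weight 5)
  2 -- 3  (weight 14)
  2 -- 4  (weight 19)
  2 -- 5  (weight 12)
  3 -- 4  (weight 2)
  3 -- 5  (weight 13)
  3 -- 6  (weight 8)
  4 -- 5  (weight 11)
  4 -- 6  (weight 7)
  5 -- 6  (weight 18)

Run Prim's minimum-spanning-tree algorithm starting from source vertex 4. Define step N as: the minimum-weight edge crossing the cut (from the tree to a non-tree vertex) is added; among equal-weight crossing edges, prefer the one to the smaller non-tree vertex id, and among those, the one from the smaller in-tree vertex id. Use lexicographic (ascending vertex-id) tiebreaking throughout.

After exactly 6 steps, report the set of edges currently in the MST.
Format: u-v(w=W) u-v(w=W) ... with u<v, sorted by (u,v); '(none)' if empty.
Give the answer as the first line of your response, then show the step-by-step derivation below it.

0-5(w=1) 1-6(w=5) 2-5(w=12) 3-4(w=2) 4-5(w=11) 4-6(w=7)

step 1: add edge 3-4 (w=2); MST = {3-4(w=2)}
step 2: add edge 4-6 (w=7); MST = {3-4(w=2) 4-6(w=7)}
step 3: add edge 1-6 (w=5); MST = {1-6(w=5) 3-4(w=2) 4-6(w=7)}
step 4: add edge 4-5 (w=11); MST = {1-6(w=5) 3-4(w=2) 4-5(w=11) 4-6(w=7)}
step 5: add edge 0-5 (w=1); MST = {0-5(w=1) 1-6(w=5) 3-4(w=2) 4-5(w=11) 4-6(w=7)}
step 6: add edge 2-5 (w=12); MST = {0-5(w=1) 1-6(w=5) 2-5(w=12) 3-4(w=2) 4-5(w=11) 4-6(w=7)}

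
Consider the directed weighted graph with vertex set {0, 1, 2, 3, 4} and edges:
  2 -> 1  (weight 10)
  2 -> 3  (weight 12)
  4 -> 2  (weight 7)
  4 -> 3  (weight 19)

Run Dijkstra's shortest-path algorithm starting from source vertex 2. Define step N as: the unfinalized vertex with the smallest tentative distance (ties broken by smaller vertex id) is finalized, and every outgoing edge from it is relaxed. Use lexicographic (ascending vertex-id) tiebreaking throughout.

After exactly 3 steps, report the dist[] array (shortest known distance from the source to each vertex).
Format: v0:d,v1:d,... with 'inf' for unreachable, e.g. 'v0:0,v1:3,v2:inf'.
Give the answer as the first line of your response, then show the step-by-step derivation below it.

v0:inf,v1:10,v2:0,v3:12,v4:inf

step 1: dist = v0:inf,v1:10,v2:0,v3:12,v4:inf
step 2: dist = v0:inf,v1:10,v2:0,v3:12,v4:inf
step 3: dist = v0:inf,v1:10,v2:0,v3:12,v4:inf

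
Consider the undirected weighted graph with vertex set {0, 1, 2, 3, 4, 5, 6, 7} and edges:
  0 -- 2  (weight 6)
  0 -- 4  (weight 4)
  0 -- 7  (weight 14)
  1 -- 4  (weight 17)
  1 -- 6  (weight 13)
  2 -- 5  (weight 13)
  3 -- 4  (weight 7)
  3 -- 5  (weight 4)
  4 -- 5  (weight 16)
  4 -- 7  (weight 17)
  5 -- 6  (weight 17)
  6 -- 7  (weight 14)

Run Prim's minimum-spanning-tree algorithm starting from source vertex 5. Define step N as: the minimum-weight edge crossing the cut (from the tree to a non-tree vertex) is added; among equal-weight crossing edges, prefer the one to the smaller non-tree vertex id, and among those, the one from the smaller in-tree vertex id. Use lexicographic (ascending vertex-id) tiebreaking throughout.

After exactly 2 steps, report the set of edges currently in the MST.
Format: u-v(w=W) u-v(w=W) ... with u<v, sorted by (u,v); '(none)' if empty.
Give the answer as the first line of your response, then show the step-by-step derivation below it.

3-4(w=7) 3-5(w=4)

step 1: add edge 3-5 (w=4); MST = {3-5(w=4)}
step 2: add edge 3-4 (w=7); MST = {3-4(w=7) 3-5(w=4)}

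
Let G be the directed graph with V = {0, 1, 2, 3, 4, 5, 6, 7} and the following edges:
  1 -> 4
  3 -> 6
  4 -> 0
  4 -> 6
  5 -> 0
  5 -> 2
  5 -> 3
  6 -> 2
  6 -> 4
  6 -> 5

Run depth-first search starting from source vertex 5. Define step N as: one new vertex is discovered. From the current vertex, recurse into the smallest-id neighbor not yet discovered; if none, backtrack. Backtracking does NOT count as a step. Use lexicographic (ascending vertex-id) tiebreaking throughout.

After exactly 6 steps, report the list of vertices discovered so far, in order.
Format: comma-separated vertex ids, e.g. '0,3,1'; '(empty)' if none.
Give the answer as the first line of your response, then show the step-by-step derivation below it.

5,0,2,3,6,4

step 1: discover 5; path=5; order=5
step 2: discover 0; path=5>0; order=5,0
step 3: discover 2; path=5>2; order=5,0,2
step 4: discover 3; path=5>3; order=5,0,2,3
step 5: discover 6; path=5>3>6; order=5,0,2,3,6
step 6: discover 4; path=5>3>6>4; order=5,0,2,3,6,4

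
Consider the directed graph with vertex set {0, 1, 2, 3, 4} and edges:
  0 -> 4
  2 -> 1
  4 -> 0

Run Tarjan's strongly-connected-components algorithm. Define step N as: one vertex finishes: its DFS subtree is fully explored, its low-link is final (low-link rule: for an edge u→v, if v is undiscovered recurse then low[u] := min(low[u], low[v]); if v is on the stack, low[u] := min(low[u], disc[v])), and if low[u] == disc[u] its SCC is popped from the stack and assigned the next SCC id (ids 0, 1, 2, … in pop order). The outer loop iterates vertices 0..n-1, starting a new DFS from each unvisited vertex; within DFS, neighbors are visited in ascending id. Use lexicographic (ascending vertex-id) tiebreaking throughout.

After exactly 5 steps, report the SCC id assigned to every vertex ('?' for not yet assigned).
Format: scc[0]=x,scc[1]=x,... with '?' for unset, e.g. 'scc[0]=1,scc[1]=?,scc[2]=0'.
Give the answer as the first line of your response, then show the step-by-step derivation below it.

scc[0]=0,scc[1]=1,scc[2]=2,scc[3]=3,scc[4]=0

step 1: low=(low[0]=0,low[1]=?,low[2]=?,low[3]=?,low[4]=0); scc=(scc[0]=?,scc[1]=?,scc[2]=?,scc[3]=?,scc[4]=?)
step 2: low=(low[0]=0,low[1]=?,low[2]=?,low[3]=?,low[4]=0); scc=(scc[0]=0,scc[1]=?,scc[2]=?,scc[3]=?,scc[4]=0)
step 3: low=(low[0]=0,low[1]=2,low[2]=?,low[3]=?,low[4]=0); scc=(scc[0]=0,scc[1]=1,scc[2]=?,scc[3]=?,scc[4]=0)
step 4: low=(low[0]=0,low[1]=2,low[2]=3,low[3]=?,low[4]=0); scc=(scc[0]=0,scc[1]=1,scc[2]=2,scc[3]=?,scc[4]=0)
step 5: low=(low[0]=0,low[1]=2,low[2]=3,low[3]=4,low[4]=0); scc=(scc[0]=0,scc[1]=1,scc[2]=2,scc[3]=3,scc[4]=0)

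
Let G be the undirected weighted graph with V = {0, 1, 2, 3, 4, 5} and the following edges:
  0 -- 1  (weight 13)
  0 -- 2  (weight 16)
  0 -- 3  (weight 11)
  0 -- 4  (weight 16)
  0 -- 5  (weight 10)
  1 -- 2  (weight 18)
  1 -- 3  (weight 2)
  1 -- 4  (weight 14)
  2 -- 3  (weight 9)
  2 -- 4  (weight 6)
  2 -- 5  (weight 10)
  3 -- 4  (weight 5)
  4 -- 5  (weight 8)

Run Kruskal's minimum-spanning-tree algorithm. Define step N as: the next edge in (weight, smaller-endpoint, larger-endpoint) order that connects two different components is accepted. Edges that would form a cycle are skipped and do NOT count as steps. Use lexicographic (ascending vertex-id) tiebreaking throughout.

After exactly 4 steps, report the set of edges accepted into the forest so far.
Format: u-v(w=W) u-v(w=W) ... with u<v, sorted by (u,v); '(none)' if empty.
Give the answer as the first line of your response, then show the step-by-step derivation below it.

1-3(w=2) 2-4(w=6) 3-4(w=5) 4-5(w=8)

step 1: add edge 1-3 (w=2); MST = {1-3(w=2)}
step 2: add edge 3-4 (w=5); MST = {1-3(w=2) 3-4(w=5)}
step 3: add edge 2-4 (w=6); MST = {1-3(w=2) 2-4(w=6) 3-4(w=5)}
step 4: add edge 4-5 (w=8); MST = {1-3(w=2) 2-4(w=6) 3-4(w=5) 4-5(w=8)}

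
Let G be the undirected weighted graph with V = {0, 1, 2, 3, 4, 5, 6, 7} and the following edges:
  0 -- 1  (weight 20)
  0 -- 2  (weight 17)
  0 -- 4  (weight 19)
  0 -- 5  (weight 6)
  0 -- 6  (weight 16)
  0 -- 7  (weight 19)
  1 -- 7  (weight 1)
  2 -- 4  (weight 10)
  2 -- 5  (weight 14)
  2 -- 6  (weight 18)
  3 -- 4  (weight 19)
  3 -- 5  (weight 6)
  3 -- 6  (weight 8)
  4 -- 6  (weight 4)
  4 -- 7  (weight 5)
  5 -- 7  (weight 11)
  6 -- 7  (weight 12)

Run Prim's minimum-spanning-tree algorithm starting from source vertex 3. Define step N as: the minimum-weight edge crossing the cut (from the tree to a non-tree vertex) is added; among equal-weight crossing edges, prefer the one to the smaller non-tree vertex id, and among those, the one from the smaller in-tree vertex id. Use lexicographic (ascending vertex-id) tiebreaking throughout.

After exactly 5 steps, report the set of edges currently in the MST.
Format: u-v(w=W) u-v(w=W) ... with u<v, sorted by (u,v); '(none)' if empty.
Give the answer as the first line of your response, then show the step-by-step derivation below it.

0-5(w=6) 3-5(w=6) 3-6(w=8) 4-6(w=4) 4-7(w=5)

step 1: add edge 3-5 (w=6); MST = {3-5(w=6)}
step 2: add edge 0-5 (w=6); MST = {0-5(w=6) 3-5(w=6)}
step 3: add edge 3-6 (w=8); MST = {0-5(w=6) 3-5(w=6) 3-6(w=8)}
step 4: add edge 4-6 (w=4); MST = {0-5(w=6) 3-5(w=6) 3-6(w=8) 4-6(w=4)}
step 5: add edge 4-7 (w=5); MST = {0-5(w=6) 3-5(w=6) 3-6(w=8) 4-6(w=4) 4-7(w=5)}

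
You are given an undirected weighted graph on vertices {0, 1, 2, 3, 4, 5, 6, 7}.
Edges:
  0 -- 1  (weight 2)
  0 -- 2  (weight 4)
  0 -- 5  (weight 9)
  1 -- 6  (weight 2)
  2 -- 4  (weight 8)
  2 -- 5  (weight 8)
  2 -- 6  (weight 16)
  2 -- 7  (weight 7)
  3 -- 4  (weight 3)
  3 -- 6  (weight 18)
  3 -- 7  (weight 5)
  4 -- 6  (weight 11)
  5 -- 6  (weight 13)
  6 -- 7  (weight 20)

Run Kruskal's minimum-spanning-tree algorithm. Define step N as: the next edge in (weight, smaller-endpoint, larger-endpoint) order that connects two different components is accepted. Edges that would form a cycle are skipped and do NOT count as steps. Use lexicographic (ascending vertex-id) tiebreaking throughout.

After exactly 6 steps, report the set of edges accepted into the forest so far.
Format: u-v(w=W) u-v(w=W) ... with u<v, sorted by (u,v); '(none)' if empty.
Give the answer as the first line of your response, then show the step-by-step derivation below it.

0-1(w=2) 0-2(w=4) 1-6(w=2) 2-7(w=7) 3-4(w=3) 3-7(w=5)

step 1: add edge 0-1 (w=2); MST = {0-1(w=2)}
step 2: add edge 1-6 (w=2); MST = {0-1(w=2) 1-6(w=2)}
step 3: add edge 3-4 (w=3); MST = {0-1(w=2) 1-6(w=2) 3-4(w=3)}
step 4: add edge 0-2 (w=4); MST = {0-1(w=2) 0-2(w=4) 1-6(w=2) 3-4(w=3)}
step 5: add edge 3-7 (w=5); MST = {0-1(w=2) 0-2(w=4) 1-6(w=2) 3-4(w=3) 3-7(w=5)}
step 6: add edge 2-7 (w=7); MST = {0-1(w=2) 0-2(w=4) 1-6(w=2) 2-7(w=7) 3-4(w=3) 3-7(w=5)}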